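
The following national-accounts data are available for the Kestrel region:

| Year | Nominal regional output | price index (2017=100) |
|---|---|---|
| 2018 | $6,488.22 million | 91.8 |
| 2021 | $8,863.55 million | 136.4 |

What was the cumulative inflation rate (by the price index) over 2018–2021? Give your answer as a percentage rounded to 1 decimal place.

Price-level change = 136.4 / 91.8 − 1 = 0.4858.

48.6%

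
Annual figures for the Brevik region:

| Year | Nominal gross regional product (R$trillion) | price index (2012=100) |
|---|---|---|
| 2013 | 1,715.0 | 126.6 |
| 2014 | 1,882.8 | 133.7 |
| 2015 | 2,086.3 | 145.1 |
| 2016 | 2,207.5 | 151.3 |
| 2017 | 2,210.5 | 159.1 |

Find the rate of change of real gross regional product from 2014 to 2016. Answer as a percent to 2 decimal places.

Real gross regional product 2014 = 1882.8/1.337 = 1408.23.
Real gross regional product 2016 = 2207.5/1.513 = 1459.02.
Change = 1459.02/1408.23 − 1 = 0.0361.

3.61%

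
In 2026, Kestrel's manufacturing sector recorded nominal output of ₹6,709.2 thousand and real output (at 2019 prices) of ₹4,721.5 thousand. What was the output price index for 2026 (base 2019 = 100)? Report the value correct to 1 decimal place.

output price index = (Nominal / Real) × 100 = 6709.2 / 4721.5 × 100 = 142.10.

142.1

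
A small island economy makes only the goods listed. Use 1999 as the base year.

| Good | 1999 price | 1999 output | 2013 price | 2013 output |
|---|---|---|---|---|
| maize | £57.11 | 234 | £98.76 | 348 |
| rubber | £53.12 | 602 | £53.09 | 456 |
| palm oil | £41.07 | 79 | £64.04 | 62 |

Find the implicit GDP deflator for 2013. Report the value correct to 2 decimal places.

134.10

Nominal GDP 2013 = 98.76·348 + 53.09·456 + 64.04·62 = 62548.00.
Real GDP 2013 (at 1999 prices) = 57.11·348 + 53.12·456 + 41.07·62 = 46643.34.
Deflator = Nominal/Real × 100 = 62548.00/46643.34 × 100 = 134.098.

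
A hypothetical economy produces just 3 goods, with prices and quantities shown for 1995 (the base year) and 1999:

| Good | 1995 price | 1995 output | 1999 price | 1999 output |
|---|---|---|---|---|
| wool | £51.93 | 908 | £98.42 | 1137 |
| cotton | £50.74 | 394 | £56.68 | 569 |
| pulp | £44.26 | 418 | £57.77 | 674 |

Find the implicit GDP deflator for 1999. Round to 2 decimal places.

Nominal GDP 1999 = 98.42·1137 + 56.68·569 + 57.77·674 = 183091.44.
Real GDP 1999 (at 1995 prices) = 51.93·1137 + 50.74·569 + 44.26·674 = 117746.71.
Deflator = Nominal/Real × 100 = 183091.44/117746.71 × 100 = 155.496.

155.50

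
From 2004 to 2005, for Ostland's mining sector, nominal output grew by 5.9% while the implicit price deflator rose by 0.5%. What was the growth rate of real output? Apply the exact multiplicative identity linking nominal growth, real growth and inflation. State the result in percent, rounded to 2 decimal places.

(1 + g_nom) = (1 + g_real)(1 + π), so g_real = 1.0590 / 1.0050 − 1 = 0.05373.

5.37%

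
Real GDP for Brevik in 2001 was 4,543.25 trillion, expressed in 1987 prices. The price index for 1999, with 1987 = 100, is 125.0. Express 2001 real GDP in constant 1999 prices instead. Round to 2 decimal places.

Real GDP in 1999 prices = Real GDP in 1987 prices × (P_1999/P_1987) = 4543.25 × 1.250 = 5679.06.

5,679.06 trillion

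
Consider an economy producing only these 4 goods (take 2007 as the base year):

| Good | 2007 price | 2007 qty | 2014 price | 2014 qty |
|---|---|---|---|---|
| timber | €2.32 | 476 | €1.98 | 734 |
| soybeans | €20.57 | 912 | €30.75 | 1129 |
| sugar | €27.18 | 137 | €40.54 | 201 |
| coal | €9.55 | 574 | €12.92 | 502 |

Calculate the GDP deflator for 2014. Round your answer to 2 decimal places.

144.40

Nominal GDP 2014 = 1.98·734 + 30.75·1129 + 40.54·201 + 12.92·502 = 50804.45.
Real GDP 2014 (at 2007 prices) = 2.32·734 + 20.57·1129 + 27.18·201 + 9.55·502 = 35183.69.
Deflator = Nominal/Real × 100 = 50804.45/35183.69 × 100 = 144.398.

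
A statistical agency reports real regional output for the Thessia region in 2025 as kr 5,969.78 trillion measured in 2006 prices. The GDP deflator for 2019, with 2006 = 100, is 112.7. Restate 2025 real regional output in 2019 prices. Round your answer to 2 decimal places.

Real regional output in 2019 prices = Real regional output in 2006 prices × (P_2019/P_2006) = 5969.78 × 1.127 = 6727.94.

kr 6,727.94 trillion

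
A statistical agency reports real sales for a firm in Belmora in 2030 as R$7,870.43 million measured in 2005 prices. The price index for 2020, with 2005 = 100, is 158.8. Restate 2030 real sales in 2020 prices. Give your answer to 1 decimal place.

Real sales in 2020 prices = Real sales in 2005 prices × (P_2020/P_2005) = 7870.43 × 1.588 = 12498.24.

R$12,498.2 million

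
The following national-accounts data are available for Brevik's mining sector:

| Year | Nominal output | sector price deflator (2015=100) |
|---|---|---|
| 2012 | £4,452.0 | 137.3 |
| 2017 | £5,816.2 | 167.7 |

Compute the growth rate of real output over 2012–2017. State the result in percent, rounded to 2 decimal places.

Deflate each year: 2012 → 4452.0/1.373 = 3242.53; 2017 → 5816.2/1.677 = 3468.22.
So real output changed by 3468.22/3242.53 − 1 = 0.0696, i.e. 6.96%.

6.96%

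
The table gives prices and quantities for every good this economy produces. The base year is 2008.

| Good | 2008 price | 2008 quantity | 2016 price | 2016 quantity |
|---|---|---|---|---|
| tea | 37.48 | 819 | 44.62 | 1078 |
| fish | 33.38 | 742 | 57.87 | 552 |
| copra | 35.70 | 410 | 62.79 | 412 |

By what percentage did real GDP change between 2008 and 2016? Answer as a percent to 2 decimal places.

4.90%

Real GDP 2008 = Nominal GDP 2008 = 37.48·819 + 33.38·742 + 35.70·410 = 70101.08.
Real GDP 2016 (at 2008 prices) = 37.48·1078 + 33.38·552 + 35.70·412 = 73537.60.
Real growth = 73537.60/70101.08 − 1 = 0.0490.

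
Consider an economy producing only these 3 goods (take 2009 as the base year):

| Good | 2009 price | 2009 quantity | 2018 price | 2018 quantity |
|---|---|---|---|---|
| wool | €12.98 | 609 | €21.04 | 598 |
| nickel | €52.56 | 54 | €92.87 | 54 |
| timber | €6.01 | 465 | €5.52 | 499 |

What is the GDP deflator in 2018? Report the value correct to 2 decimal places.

149.65

Nominal GDP 2018 = 21.04·598 + 92.87·54 + 5.52·499 = 20351.38.
Real GDP 2018 (at 2009 prices) = 12.98·598 + 52.56·54 + 6.01·499 = 13599.27.
Deflator = Nominal/Real × 100 = 20351.38/13599.27 × 100 = 149.651.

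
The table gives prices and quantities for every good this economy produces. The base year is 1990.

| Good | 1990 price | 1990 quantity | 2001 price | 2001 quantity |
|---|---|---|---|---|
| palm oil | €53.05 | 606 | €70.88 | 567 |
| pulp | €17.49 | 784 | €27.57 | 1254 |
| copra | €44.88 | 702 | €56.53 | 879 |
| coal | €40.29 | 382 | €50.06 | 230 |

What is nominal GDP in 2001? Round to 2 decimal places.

€135965.41

Nominal GDP 2001 = Σ (p_2001 × q_2001) = 70.88·567 + 27.57·1254 + 56.53·879 + 50.06·230 = 135965.41.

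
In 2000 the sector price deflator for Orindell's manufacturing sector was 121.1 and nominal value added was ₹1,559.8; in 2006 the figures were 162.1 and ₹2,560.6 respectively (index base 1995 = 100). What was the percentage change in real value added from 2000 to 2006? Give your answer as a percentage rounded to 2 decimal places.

22.64%

Deflate each year: 2000 → 1559.8/1.211 = 1288.03; 2006 → 2560.6/1.621 = 1579.64.
So real value added changed by 1579.64/1288.03 − 1 = 0.2264, i.e. 22.64%.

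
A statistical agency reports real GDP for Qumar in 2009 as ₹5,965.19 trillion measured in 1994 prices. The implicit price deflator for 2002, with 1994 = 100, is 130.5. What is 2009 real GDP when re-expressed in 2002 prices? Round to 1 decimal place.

₹7,784.6 trillion

Real GDP in 2002 prices = Real GDP in 1994 prices × (P_2002/P_1994) = 5965.19 × 1.305 = 7784.57.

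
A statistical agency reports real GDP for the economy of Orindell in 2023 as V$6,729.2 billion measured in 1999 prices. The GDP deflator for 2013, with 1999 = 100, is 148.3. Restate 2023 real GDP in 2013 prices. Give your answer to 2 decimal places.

Real GDP in 2013 prices = Real GDP in 1999 prices × (P_2013/P_1999) = 6729.2 × 1.483 = 9979.40.

V$9,979.40 billion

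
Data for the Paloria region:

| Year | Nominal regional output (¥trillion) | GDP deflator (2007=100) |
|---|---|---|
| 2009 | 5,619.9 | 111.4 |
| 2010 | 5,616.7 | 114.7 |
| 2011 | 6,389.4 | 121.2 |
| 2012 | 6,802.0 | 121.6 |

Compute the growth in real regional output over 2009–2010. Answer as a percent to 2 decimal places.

-2.93%

Real regional output 2009 = 5619.9/1.114 = 5044.79.
Real regional output 2010 = 5616.7/1.147 = 4896.86.
Change = 4896.86/5044.79 − 1 = -0.0293.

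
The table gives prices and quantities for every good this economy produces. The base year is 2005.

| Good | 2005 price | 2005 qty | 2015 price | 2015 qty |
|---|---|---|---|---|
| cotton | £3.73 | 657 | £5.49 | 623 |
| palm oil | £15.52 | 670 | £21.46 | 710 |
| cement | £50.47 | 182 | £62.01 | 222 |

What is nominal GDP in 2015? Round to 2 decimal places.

£32423.09

Nominal GDP 2015 = Σ (p_2015 × q_2015) = 5.49·623 + 21.46·710 + 62.01·222 = 32423.09.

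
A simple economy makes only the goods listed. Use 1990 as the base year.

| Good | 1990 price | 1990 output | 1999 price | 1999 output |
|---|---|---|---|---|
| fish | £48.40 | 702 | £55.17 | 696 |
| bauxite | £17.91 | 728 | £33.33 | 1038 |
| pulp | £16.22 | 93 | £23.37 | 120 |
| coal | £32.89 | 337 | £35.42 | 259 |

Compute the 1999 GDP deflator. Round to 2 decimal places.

135.43

Nominal GDP 1999 = 55.17·696 + 33.33·1038 + 23.37·120 + 35.42·259 = 84973.04.
Real GDP 1999 (at 1990 prices) = 48.40·696 + 17.91·1038 + 16.22·120 + 32.89·259 = 62741.89.
Deflator = Nominal/Real × 100 = 84973.04/62741.89 × 100 = 135.433.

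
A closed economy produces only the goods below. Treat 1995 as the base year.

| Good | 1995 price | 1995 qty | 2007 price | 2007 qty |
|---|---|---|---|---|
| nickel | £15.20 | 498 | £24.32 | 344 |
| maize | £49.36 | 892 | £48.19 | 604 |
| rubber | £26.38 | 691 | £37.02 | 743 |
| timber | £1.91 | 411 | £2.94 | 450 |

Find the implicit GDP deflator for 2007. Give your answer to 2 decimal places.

119.46

Nominal GDP 2007 = 24.32·344 + 48.19·604 + 37.02·743 + 2.94·450 = 66301.70.
Real GDP 2007 (at 1995 prices) = 15.20·344 + 49.36·604 + 26.38·743 + 1.91·450 = 55502.08.
Deflator = Nominal/Real × 100 = 66301.70/55502.08 × 100 = 119.458.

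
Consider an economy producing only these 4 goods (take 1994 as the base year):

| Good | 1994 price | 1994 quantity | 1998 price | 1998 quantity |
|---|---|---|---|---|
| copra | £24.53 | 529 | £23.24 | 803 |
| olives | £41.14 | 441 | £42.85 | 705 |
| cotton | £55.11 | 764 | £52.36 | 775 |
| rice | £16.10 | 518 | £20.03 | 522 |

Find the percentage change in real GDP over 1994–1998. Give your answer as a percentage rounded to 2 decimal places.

22.38%

Real GDP 1994 = Nominal GDP 1994 = 24.53·529 + 41.14·441 + 55.11·764 + 16.10·518 = 81562.95.
Real GDP 1998 (at 1994 prices) = 24.53·803 + 41.14·705 + 55.11·775 + 16.10·522 = 99815.74.
Real growth = 99815.74/81562.95 − 1 = 0.2238.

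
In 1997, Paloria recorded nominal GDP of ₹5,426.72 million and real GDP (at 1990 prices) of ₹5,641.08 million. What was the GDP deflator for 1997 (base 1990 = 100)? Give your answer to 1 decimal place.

GDP deflator = (Nominal / Real) × 100 = 5426.72 / 5641.08 × 100 = 96.20.

96.2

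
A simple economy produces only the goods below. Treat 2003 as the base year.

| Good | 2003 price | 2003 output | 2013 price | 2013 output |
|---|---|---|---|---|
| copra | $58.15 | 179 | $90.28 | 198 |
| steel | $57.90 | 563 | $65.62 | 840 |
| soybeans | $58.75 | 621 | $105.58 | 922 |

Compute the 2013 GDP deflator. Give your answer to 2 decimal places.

149.01

Nominal GDP 2013 = 90.28·198 + 65.62·840 + 105.58·922 = 170341.00.
Real GDP 2013 (at 2003 prices) = 58.15·198 + 57.90·840 + 58.75·922 = 114317.20.
Deflator = Nominal/Real × 100 = 170341.00/114317.20 × 100 = 149.007.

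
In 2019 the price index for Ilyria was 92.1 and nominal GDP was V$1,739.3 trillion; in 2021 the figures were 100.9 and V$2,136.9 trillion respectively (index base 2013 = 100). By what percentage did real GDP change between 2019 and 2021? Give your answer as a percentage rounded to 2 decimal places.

12.14%

Real GDP 2019 = 1739.3 / 0.921 = 1888.49.
Real GDP 2021 = 2136.9 / 1.009 = 2117.84.
Real growth = 2117.84 / 1888.49 − 1 = 0.1214.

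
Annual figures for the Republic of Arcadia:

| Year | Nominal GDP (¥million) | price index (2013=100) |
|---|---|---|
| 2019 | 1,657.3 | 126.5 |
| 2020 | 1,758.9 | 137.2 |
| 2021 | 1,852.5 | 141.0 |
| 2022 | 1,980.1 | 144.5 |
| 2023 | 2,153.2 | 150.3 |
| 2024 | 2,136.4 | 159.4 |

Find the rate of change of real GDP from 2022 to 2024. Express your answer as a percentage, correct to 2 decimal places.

Real GDP 2022 = 1980.1/1.445 = 1370.31.
Real GDP 2024 = 2136.4/1.594 = 1340.28.
Change = 1340.28/1370.31 − 1 = -0.0219.

-2.19%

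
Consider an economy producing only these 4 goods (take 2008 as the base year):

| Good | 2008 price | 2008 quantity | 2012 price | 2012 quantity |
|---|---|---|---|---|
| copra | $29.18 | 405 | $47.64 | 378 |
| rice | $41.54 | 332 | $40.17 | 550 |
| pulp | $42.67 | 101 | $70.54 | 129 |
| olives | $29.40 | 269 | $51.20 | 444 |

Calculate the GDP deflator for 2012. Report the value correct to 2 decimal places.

Nominal GDP 2012 = 47.64·378 + 40.17·550 + 70.54·129 + 51.20·444 = 71933.88.
Real GDP 2012 (at 2008 prices) = 29.18·378 + 41.54·550 + 42.67·129 + 29.40·444 = 52435.07.
Deflator = Nominal/Real × 100 = 71933.88/52435.07 × 100 = 137.187.

137.19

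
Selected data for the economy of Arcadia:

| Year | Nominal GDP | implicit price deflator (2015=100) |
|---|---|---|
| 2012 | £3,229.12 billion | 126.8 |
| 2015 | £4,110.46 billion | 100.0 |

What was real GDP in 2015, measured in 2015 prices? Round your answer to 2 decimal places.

Real GDP = Nominal / (implicit price deflator/100) = 4110.46 / 1.000 = 4110.46.

£4,110.46 billion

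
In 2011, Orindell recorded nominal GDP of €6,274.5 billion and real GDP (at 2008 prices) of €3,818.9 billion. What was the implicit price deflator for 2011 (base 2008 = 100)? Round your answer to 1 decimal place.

164.3

implicit price deflator = (Nominal / Real) × 100 = 6274.5 / 3818.9 × 100 = 164.30.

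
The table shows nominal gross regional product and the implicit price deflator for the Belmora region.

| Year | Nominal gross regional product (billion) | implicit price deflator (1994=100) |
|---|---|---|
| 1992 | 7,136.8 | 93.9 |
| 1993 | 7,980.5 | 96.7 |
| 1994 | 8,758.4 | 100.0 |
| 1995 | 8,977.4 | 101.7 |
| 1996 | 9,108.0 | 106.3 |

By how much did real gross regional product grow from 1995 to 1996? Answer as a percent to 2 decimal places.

-2.94%

Real gross regional product 1995 = 8977.4/1.017 = 8827.34.
Real gross regional product 1996 = 9108.0/1.063 = 8568.20.
Change = 8568.20/8827.34 − 1 = -0.0294.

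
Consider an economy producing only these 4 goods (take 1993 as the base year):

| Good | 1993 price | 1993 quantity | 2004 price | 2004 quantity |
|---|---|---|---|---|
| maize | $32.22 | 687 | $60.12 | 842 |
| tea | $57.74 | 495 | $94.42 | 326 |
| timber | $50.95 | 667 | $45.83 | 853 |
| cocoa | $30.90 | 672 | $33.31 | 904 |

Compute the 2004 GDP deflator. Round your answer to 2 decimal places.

128.34

Nominal GDP 2004 = 60.12·842 + 94.42·326 + 45.83·853 + 33.31·904 = 150607.19.
Real GDP 2004 (at 1993 prices) = 32.22·842 + 57.74·326 + 50.95·853 + 30.90·904 = 117346.43.
Deflator = Nominal/Real × 100 = 150607.19/117346.43 × 100 = 128.344.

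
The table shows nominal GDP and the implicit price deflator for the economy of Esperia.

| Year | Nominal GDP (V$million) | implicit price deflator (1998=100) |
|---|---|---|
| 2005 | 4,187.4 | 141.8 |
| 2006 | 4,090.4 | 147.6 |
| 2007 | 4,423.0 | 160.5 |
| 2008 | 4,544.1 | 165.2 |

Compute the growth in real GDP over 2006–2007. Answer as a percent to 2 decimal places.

Real GDP 2006 = 4090.4/1.476 = 2771.27.
Real GDP 2007 = 4423.0/1.605 = 2755.76.
Change = 2755.76/2771.27 − 1 = -0.0056.

-0.56%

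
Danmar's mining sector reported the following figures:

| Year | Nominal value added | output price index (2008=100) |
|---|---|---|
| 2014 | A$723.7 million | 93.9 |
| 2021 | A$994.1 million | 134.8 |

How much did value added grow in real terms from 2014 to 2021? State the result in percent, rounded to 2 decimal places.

Real value added 2014 = 723.7 / 0.939 = 770.71.
Real value added 2021 = 994.1 / 1.348 = 737.46.
Real growth = 737.46 / 770.71 − 1 = -0.0431.

-4.31%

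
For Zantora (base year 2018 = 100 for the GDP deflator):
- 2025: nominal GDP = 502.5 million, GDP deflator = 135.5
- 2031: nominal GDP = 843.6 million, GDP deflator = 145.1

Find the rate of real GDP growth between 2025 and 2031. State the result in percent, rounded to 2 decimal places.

Real GDP 2025 = 502.5 / 1.355 = 370.85.
Real GDP 2031 = 843.6 / 1.451 = 581.39.
Real growth = 581.39 / 370.85 − 1 = 0.5677.

56.77%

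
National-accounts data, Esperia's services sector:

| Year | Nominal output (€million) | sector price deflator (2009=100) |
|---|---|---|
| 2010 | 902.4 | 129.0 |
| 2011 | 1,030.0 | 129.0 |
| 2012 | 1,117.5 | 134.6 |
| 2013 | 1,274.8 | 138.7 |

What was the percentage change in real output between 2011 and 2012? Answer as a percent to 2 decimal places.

Real output 2011 = 1030.0/1.290 = 798.45.
Real output 2012 = 1117.5/1.346 = 830.24.
Change = 830.24/798.45 − 1 = 0.0398.

3.98%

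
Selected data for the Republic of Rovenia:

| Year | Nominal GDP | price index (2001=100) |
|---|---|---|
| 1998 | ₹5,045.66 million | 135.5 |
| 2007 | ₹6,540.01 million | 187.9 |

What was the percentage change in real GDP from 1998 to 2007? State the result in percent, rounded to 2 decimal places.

-6.53%

Real GDP 1998 = 5045.66 / 1.355 = 3723.73.
Real GDP 2007 = 6540.01 / 1.879 = 3480.58.
Real growth = 3480.58 / 3723.73 − 1 = -0.0653.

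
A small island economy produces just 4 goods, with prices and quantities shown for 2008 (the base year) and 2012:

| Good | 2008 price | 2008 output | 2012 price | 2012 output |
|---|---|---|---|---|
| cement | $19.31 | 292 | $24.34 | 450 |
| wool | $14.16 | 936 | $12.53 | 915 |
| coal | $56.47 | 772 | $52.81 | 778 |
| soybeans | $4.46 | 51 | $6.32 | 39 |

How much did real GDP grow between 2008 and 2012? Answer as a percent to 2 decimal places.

Real GDP 2008 = Nominal GDP 2008 = 19.31·292 + 14.16·936 + 56.47·772 + 4.46·51 = 62714.58.
Real GDP 2012 (at 2008 prices) = 19.31·450 + 14.16·915 + 56.47·778 + 4.46·39 = 65753.50.
Real growth = 65753.50/62714.58 − 1 = 0.0485.

4.85%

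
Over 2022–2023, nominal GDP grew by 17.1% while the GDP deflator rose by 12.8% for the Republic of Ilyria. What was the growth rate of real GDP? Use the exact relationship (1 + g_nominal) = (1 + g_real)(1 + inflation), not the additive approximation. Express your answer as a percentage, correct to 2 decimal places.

(1 + g_nom) = (1 + g_real)(1 + π), so g_real = 1.1710 / 1.1280 − 1 = 0.03812.

3.81%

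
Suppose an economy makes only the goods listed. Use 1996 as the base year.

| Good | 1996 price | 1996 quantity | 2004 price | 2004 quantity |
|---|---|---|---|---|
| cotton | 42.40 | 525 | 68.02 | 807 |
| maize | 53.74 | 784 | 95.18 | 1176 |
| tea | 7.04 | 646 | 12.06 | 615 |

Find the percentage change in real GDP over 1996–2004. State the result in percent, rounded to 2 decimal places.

47.58%

Real GDP 1996 = Nominal GDP 1996 = 42.40·525 + 53.74·784 + 7.04·646 = 68940.00.
Real GDP 2004 (at 1996 prices) = 42.40·807 + 53.74·1176 + 7.04·615 = 101744.64.
Real growth = 101744.64/68940.00 − 1 = 0.4758.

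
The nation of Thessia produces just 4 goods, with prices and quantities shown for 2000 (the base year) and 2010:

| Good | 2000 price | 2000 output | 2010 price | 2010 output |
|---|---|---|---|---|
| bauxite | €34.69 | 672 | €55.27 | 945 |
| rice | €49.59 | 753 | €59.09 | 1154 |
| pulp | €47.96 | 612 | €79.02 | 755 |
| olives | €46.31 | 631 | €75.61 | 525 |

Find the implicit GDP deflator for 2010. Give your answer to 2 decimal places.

146.00

Nominal GDP 2010 = 55.27·945 + 59.09·1154 + 79.02·755 + 75.61·525 = 219775.36.
Real GDP 2010 (at 2000 prices) = 34.69·945 + 49.59·1154 + 47.96·755 + 46.31·525 = 150531.46.
Deflator = Nominal/Real × 100 = 219775.36/150531.46 × 100 = 146.000.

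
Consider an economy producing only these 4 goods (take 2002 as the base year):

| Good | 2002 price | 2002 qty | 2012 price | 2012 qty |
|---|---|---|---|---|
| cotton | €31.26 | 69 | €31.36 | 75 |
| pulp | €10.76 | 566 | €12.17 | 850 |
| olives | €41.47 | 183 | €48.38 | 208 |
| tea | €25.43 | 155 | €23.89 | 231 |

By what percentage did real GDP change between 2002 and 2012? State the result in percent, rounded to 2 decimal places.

31.41%

Real GDP 2002 = Nominal GDP 2002 = 31.26·69 + 10.76·566 + 41.47·183 + 25.43·155 = 19777.76.
Real GDP 2012 (at 2002 prices) = 31.26·75 + 10.76·850 + 41.47·208 + 25.43·231 = 25990.59.
Real growth = 25990.59/19777.76 − 1 = 0.3141.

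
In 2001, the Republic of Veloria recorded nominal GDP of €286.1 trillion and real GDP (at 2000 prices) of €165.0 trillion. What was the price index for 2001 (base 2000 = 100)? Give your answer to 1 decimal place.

173.4

price index = (Nominal / Real) × 100 = 286.1 / 165.0 × 100 = 173.39.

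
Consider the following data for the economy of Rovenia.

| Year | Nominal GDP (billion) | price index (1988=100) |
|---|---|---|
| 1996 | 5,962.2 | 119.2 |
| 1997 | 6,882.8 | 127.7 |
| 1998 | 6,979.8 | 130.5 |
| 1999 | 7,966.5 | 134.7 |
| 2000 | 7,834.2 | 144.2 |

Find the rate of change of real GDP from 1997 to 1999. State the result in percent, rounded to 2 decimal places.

Real GDP 1997 = 6882.8/1.277 = 5389.82.
Real GDP 1999 = 7966.5/1.347 = 5914.25.
Change = 5914.25/5389.82 − 1 = 0.0973.

9.73%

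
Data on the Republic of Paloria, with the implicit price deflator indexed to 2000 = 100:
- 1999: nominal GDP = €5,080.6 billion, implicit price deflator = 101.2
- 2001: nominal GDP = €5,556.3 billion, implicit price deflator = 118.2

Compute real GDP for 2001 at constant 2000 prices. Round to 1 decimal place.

Real GDP = Nominal / (implicit price deflator/100) = 5556.3 / 1.182 = 4700.76.

€4,700.8 billion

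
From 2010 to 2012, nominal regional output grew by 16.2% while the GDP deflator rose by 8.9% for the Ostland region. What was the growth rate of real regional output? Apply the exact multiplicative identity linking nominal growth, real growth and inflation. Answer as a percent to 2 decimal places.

(1 + g_nom) = (1 + g_real)(1 + π), so g_real = 1.1620 / 1.0890 − 1 = 0.06703.

6.70%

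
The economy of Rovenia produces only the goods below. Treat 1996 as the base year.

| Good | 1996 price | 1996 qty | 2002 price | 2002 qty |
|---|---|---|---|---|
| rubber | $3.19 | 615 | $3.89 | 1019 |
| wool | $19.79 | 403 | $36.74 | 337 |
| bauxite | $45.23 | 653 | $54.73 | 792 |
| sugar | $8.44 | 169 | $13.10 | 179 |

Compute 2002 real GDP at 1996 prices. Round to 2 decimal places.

Real GDP 2002 = Σ (p_1996 × q_2002) = 3.19·1019 + 19.79·337 + 45.23·792 + 8.44·179 = 47252.76.

$47252.76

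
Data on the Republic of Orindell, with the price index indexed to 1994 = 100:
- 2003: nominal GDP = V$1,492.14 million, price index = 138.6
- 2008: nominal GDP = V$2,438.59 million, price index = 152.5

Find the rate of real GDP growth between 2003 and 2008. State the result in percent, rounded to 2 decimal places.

48.53%

Real GDP 2003 = 1492.14 / 1.386 = 1076.58.
Real GDP 2008 = 2438.59 / 1.525 = 1599.08.
Real growth = 1599.08 / 1076.58 − 1 = 0.4853.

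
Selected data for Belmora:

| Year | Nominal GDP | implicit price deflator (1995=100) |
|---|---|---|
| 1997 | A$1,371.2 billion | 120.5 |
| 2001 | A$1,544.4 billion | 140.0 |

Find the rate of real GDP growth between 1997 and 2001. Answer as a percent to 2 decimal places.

-3.06%

Real GDP 1997 = 1371.2 / 1.205 = 1137.93.
Real GDP 2001 = 1544.4 / 1.400 = 1103.14.
Real growth = 1103.14 / 1137.93 − 1 = -0.0306.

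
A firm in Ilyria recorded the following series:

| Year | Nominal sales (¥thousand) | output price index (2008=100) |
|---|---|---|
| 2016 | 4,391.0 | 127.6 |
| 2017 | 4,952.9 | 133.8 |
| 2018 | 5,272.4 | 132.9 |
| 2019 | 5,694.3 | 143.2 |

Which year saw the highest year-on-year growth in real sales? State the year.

2017: real = 4952.9/1.338 = 3701.72; growth vs 2016 (3441.22) = 7.57%.
2018: real = 5272.4/1.329 = 3967.19; growth vs 2017 (3701.72) = 7.17%.
2019: real = 5694.3/1.432 = 3976.47; growth vs 2018 (3967.19) = 0.23%.

2017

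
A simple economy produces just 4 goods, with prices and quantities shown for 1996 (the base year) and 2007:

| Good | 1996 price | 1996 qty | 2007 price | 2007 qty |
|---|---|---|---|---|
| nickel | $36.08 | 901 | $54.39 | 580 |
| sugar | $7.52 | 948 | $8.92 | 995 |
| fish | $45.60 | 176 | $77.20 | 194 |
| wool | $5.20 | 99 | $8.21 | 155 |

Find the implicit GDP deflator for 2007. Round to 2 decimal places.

Nominal GDP 2007 = 54.39·580 + 8.92·995 + 77.20·194 + 8.21·155 = 56670.95.
Real GDP 2007 (at 1996 prices) = 36.08·580 + 7.52·995 + 45.60·194 + 5.20·155 = 38061.20.
Deflator = Nominal/Real × 100 = 56670.95/38061.20 × 100 = 148.894.

148.89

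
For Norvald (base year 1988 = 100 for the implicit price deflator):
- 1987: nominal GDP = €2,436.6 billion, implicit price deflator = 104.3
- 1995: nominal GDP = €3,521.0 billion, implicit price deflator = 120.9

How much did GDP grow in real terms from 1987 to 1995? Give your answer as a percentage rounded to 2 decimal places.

24.66%

Real GDP 1987 = 2436.6 / 1.043 = 2336.15.
Real GDP 1995 = 3521.0 / 1.209 = 2912.32.
Real growth = 2912.32 / 2336.15 − 1 = 0.2466.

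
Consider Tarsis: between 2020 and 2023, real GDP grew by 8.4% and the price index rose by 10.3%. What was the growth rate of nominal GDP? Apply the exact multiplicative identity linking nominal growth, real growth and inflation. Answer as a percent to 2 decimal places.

(1 + g_nom) = (1 + g_real)(1 + π) = 1.0840 × 1.1030 = 1.19565.

19.57%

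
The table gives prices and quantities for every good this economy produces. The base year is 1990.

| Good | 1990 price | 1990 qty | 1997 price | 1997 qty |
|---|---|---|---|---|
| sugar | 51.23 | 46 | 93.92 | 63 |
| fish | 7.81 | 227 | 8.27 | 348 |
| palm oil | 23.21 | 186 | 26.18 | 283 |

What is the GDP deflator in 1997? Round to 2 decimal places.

Nominal GDP 1997 = 93.92·63 + 8.27·348 + 26.18·283 = 16203.86.
Real GDP 1997 (at 1990 prices) = 51.23·63 + 7.81·348 + 23.21·283 = 12513.80.
Deflator = Nominal/Real × 100 = 16203.86/12513.80 × 100 = 129.488.

129.49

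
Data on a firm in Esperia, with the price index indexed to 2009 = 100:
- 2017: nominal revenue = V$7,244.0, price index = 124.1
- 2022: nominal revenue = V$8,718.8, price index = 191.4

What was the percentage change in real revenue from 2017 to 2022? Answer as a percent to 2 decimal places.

-21.96%

Deflate each year: 2017 → 7244.0/1.241 = 5837.23; 2022 → 8718.8/1.914 = 4555.28.
So real revenue changed by 4555.28/5837.23 − 1 = -0.2196, i.e. -21.96%.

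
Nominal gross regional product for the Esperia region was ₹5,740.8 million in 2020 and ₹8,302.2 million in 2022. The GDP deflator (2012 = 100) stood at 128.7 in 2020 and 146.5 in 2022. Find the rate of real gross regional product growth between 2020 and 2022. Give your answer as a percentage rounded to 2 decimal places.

27.05%

Real gross regional product 2020 = 5740.8 / 1.287 = 4460.61.
Real gross regional product 2022 = 8302.2 / 1.465 = 5667.03.
Real growth = 5667.03 / 4460.61 − 1 = 0.2705.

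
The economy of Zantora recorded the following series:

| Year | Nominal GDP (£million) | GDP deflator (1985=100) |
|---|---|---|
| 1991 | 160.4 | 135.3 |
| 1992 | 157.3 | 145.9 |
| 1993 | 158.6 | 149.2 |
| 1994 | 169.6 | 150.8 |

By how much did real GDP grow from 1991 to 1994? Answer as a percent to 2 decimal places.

Real GDP 1991 = 160.4/1.353 = 118.55.
Real GDP 1994 = 169.6/1.508 = 112.47.
Change = 112.47/118.55 − 1 = -0.0513.

-5.13%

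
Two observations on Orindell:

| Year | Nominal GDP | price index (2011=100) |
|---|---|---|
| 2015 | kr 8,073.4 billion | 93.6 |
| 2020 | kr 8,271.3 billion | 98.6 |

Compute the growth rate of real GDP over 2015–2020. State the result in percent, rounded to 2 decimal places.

Deflate each year: 2015 → 8073.4/0.936 = 8625.43; 2020 → 8271.3/0.986 = 8388.74.
So real GDP changed by 8388.74/8625.43 − 1 = -0.0274, i.e. -2.74%.

-2.74%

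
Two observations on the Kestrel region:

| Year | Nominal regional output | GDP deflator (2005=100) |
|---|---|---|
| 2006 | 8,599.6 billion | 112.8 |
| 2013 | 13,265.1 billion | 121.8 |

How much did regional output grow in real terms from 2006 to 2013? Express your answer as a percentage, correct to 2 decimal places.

Deflate each year: 2006 → 8599.6/1.128 = 7623.76; 2013 → 13265.1/1.218 = 10890.89.
So real regional output changed by 10890.89/7623.76 − 1 = 0.4285, i.e. 42.85%.

42.85%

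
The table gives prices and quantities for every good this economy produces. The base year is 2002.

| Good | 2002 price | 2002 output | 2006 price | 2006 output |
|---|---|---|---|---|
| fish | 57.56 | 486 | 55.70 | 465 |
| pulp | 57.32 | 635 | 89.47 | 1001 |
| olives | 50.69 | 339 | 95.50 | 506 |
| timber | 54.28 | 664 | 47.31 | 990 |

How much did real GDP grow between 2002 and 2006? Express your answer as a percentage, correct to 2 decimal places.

39.06%

Real GDP 2002 = Nominal GDP 2002 = 57.56·486 + 57.32·635 + 50.69·339 + 54.28·664 = 117598.19.
Real GDP 2006 (at 2002 prices) = 57.56·465 + 57.32·1001 + 50.69·506 + 54.28·990 = 163529.06.
Real growth = 163529.06/117598.19 − 1 = 0.3906.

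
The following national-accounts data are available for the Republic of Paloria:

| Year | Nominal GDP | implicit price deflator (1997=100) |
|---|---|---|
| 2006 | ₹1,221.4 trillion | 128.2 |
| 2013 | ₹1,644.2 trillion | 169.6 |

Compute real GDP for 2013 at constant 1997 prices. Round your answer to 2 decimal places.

₹969.46 trillion

Real GDP = Nominal / (implicit price deflator/100) = 1644.2 / 1.696 = 969.46.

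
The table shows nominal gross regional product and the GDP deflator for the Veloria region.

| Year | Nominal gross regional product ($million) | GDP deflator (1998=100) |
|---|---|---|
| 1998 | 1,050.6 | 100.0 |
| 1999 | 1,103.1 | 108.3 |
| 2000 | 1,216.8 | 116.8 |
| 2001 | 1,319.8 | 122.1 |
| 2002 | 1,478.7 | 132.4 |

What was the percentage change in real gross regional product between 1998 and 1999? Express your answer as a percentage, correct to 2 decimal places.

Real gross regional product 1998 = 1050.6/1.000 = 1050.60.
Real gross regional product 1999 = 1103.1/1.083 = 1018.56.
Change = 1018.56/1050.60 − 1 = -0.0305.

-3.05%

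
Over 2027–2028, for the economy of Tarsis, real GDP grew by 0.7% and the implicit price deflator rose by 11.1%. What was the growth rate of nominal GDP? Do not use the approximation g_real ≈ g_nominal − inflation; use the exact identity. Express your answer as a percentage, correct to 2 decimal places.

11.88%

(1 + g_nom) = (1 + g_real)(1 + π) = 1.0070 × 1.1110 = 1.11878.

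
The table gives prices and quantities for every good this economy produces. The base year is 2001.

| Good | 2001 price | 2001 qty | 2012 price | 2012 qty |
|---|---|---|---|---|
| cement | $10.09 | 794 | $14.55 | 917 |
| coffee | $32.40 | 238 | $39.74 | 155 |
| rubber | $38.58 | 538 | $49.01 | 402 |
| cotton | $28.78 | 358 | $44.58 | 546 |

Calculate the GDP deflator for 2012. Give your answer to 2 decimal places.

Nominal GDP 2012 = 14.55·917 + 39.74·155 + 49.01·402 + 44.58·546 = 63544.75.
Real GDP 2012 (at 2001 prices) = 10.09·917 + 32.40·155 + 38.58·402 + 28.78·546 = 45497.57.
Deflator = Nominal/Real × 100 = 63544.75/45497.57 × 100 = 139.666.

139.67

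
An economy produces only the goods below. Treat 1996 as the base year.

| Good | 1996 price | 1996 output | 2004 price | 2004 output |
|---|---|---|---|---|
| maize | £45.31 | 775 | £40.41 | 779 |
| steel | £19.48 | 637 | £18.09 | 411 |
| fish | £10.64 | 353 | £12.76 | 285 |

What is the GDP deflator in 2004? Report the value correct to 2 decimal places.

91.83

Nominal GDP 2004 = 40.41·779 + 18.09·411 + 12.76·285 = 42550.98.
Real GDP 2004 (at 1996 prices) = 45.31·779 + 19.48·411 + 10.64·285 = 46335.17.
Deflator = Nominal/Real × 100 = 42550.98/46335.17 × 100 = 91.833.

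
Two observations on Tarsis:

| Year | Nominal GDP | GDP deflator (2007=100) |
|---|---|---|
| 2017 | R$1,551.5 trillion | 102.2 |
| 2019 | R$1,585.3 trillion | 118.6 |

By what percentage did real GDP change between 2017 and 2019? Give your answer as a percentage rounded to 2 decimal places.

Deflate each year: 2017 → 1551.5/1.022 = 1518.10; 2019 → 1585.3/1.186 = 1336.68.
So real GDP changed by 1336.68/1518.10 − 1 = -0.1195, i.e. -11.95%.

-11.95%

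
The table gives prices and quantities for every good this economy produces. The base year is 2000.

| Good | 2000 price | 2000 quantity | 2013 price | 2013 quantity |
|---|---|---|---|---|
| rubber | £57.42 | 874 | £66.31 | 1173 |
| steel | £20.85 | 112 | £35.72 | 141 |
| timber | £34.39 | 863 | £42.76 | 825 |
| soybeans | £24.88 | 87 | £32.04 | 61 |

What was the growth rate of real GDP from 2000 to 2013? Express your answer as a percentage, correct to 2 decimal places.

18.75%

Real GDP 2000 = Nominal GDP 2000 = 57.42·874 + 20.85·112 + 34.39·863 + 24.88·87 = 84363.41.
Real GDP 2013 (at 2000 prices) = 57.42·1173 + 20.85·141 + 34.39·825 + 24.88·61 = 100182.94.
Real growth = 100182.94/84363.41 − 1 = 0.1875.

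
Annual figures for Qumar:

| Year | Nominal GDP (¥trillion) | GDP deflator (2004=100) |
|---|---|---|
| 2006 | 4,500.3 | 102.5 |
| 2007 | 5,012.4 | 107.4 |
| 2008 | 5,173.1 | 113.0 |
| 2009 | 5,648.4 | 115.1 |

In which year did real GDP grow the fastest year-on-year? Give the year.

2009

2007: real = 5012.4/1.074 = 4667.04; growth vs 2006 (4390.54) = 6.30%.
2008: real = 5173.1/1.130 = 4577.96; growth vs 2007 (4667.04) = -1.91%.
2009: real = 5648.4/1.151 = 4907.38; growth vs 2008 (4577.96) = 7.20%.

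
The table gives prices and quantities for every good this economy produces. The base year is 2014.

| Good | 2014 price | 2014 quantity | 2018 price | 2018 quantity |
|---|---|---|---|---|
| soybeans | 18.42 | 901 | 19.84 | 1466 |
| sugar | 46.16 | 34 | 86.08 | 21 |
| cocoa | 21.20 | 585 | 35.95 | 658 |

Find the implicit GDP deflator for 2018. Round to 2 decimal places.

130.12

Nominal GDP 2018 = 19.84·1466 + 86.08·21 + 35.95·658 = 54548.22.
Real GDP 2018 (at 2014 prices) = 18.42·1466 + 46.16·21 + 21.20·658 = 41922.68.
Deflator = Nominal/Real × 100 = 54548.22/41922.68 × 100 = 130.116.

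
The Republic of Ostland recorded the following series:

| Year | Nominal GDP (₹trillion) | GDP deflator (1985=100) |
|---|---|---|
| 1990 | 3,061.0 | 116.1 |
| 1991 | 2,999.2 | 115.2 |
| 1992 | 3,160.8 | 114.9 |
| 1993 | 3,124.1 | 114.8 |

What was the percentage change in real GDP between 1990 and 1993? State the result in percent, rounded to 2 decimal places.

Real GDP 1990 = 3061.0/1.161 = 2636.52.
Real GDP 1993 = 3124.1/1.148 = 2721.34.
Change = 2721.34/2636.52 − 1 = 0.0322.

3.22%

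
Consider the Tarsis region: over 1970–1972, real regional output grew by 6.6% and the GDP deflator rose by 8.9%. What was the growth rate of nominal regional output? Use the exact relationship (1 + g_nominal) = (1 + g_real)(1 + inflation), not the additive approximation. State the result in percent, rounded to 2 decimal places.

(1 + g_nom) = (1 + g_real)(1 + π) = 1.0660 × 1.0890 = 1.16087.

16.09%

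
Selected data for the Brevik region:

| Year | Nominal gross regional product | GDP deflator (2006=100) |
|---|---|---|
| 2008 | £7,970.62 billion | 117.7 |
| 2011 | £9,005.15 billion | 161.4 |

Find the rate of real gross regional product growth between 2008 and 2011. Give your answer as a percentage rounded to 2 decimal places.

Deflate each year: 2008 → 7970.62/1.177 = 6771.98; 2011 → 9005.15/1.614 = 5579.40.
So real gross regional product changed by 5579.40/6771.98 − 1 = -0.1761, i.e. -17.61%.

-17.61%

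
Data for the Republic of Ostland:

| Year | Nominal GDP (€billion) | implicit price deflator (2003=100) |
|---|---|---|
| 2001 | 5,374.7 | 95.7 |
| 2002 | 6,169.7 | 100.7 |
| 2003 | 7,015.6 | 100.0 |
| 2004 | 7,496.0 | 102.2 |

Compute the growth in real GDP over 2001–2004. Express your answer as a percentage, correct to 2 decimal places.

30.60%

Real GDP 2001 = 5374.7/0.957 = 5616.20.
Real GDP 2004 = 7496.0/1.022 = 7334.64.
Change = 7334.64/5616.20 − 1 = 0.3060.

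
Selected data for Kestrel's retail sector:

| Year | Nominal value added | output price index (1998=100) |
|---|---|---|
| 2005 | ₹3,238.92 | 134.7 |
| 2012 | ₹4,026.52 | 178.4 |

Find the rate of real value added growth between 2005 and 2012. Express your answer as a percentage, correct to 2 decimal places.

Deflate each year: 2005 → 3238.92/1.347 = 2404.54; 2012 → 4026.52/1.784 = 2257.02.
So real value added changed by 2257.02/2404.54 − 1 = -0.0614, i.e. -6.14%.

-6.14%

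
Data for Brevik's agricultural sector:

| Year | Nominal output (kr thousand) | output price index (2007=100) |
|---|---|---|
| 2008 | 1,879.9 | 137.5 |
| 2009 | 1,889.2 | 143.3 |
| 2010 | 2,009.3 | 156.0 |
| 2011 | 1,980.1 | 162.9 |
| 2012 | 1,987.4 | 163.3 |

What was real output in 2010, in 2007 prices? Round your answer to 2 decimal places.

Real output 2010 = 2009.3 / 1.560 = 1288.01.

kr 1,288.01 thousand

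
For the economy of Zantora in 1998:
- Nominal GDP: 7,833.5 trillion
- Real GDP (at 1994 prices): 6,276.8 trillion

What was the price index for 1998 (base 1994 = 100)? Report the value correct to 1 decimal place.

price index = (Nominal / Real) × 100 = 7833.5 / 6276.8 × 100 = 124.80.

124.8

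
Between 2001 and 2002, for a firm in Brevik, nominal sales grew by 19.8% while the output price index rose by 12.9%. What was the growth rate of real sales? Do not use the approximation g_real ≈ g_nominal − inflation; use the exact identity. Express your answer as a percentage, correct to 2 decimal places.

6.11%

(1 + g_nom) = (1 + g_real)(1 + π), so g_real = 1.1980 / 1.1290 − 1 = 0.06112.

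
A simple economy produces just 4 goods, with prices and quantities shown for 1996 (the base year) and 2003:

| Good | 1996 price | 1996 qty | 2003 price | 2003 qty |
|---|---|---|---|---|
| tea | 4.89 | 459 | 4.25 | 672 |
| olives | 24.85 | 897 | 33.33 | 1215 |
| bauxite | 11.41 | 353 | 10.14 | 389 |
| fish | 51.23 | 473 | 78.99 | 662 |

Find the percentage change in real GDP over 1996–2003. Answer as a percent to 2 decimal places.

36.06%

Real GDP 1996 = Nominal GDP 1996 = 4.89·459 + 24.85·897 + 11.41·353 + 51.23·473 = 52794.48.
Real GDP 2003 (at 1996 prices) = 4.89·672 + 24.85·1215 + 11.41·389 + 51.23·662 = 71831.58.
Real growth = 71831.58/52794.48 − 1 = 0.3606.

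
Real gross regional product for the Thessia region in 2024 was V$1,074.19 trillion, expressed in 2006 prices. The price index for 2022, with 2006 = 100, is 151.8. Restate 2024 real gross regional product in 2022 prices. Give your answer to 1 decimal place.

V$1,630.6 trillion

Real gross regional product in 2022 prices = Real gross regional product in 2006 prices × (P_2022/P_2006) = 1074.19 × 1.518 = 1630.62.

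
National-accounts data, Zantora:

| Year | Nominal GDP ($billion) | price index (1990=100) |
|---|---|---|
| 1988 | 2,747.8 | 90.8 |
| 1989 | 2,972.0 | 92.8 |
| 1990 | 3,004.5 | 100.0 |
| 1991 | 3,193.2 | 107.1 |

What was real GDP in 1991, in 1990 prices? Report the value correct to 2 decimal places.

$2,981.51 billion

Real GDP 1991 = 3193.2 / 1.071 = 2981.51.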